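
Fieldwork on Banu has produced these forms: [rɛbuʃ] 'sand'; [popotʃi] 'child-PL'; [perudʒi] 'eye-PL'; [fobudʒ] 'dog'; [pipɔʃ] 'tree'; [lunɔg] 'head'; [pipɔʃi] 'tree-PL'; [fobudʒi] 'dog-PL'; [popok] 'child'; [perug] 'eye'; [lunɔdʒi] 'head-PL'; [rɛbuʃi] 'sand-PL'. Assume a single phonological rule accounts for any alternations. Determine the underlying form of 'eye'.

/perug/

The stem for 'eye' ends in [dʒ] in [perudʒi] but [g] in [perug].
Compare 'dog', with invariant [dʒ] in [fobudʒi] and [fobudʒ]: an analysis with underlying /dʒ/ and a rule producing [g] in isolation would wrongly predict alternation here too.
The alternation reflects palatalization before a front vowel: /k/ and /g/ become palato-alveolar [tʃ] and [dʒ] before a front vowel. /g/ is underlying.
The underlying form of 'eye' is therefore /perug/.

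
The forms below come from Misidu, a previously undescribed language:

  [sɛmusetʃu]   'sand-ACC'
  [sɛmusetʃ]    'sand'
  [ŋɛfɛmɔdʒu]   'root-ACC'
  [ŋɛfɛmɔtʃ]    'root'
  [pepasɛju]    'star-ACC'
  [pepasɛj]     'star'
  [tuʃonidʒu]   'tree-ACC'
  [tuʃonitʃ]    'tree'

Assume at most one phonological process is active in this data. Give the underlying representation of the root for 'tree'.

/tuʃonidʒ/

In [tuʃonidʒu] and [tuʃonitʃ] the final segment of 'tree' alternates: [dʒ] ~ [tʃ].
The stem 'sand' ([sɛmusetʃu], [sɛmusetʃ]) shows [tʃ] unchanged in both environments, so [tʃ] cannot be basic with [dʒ] derived before the ACC suffix.
Therefore /dʒ/ is basic and [tʃ] is derived by word-final obstruent devoicing (voiced obstruents become voiceless word-finally).
Hence 'tree' is /tuʃonidʒ/ underlyingly.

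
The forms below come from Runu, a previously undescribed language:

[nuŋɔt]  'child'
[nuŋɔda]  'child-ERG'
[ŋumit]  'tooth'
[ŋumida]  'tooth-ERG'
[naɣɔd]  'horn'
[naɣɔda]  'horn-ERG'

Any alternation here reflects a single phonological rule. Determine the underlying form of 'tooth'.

/ŋumit/

'tooth' shows [t] ~ [d] at the end of the stem ([ŋumit] vs [ŋumida]).
Compare 'horn', with invariant [d] in [naɣɔd] and [naɣɔda]: an analysis with underlying /d/ and a rule producing [t] in isolation would wrongly predict alternation here too.
Therefore /t/ is basic and [d] is derived by intervocalic voicing (voiceless stops become voiced between vowels).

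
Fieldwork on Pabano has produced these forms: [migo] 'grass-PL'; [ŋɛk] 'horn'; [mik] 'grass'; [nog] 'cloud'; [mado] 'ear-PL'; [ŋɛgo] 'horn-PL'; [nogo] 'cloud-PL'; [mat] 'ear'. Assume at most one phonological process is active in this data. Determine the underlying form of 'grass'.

In [migo] and [mik] the final segment of 'grass' alternates: [g] ~ [k].
Compare 'cloud', with invariant [g] in [nogo] and [nog]: an analysis with underlying /g/ and a rule producing [k] in isolation would wrongly predict alternation here too.
The underlying segment must be /k/; voiceless stops become voiced between vowels, yielding [g] there.

/mik/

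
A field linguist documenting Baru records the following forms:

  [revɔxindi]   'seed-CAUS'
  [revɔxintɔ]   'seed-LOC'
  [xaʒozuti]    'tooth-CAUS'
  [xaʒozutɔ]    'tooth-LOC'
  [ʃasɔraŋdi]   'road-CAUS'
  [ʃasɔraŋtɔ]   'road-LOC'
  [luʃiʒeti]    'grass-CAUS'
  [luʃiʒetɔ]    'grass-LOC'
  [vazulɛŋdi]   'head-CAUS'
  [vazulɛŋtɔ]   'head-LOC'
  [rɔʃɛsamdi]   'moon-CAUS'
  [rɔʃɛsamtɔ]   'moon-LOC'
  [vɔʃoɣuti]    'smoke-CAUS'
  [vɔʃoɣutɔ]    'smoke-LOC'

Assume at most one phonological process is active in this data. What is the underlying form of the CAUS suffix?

The CAUS suffix surfaces as [-di] and [-ti], depending on the final segment of the stem.
By contrast the LOC suffix keeps its initial [t] throughout — that segment must be underlying.
The CAUS suffix is therefore /-di/ underlyingly, with post-vocalic devoicing: voiced stops become voiceless after a vowel.

/-di/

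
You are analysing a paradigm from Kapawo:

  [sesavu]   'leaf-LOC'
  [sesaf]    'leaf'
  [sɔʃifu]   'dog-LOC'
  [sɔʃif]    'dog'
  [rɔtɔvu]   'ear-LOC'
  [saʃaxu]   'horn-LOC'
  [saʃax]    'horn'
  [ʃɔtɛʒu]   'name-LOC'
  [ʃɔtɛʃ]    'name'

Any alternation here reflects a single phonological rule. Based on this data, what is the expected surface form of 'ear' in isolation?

In [sesavu] and [sesaf] the final segment of 'leaf' alternates: [v] ~ [f].
But 'dog' keeps [f] in both environments ([sɔʃifu], [sɔʃif]), so there is no rule changing /f/ to [v] before the LOC suffix.
So /v/ is underlying, and a rule of word-final obstruent devoicing — voiced obstruents become voiceless word-finally — gives [f].
From [rɔtɔvu] the stem 'ear' is /rɔtɔv/; word-finally this yields [rɔtɔf].

[rɔtɔf]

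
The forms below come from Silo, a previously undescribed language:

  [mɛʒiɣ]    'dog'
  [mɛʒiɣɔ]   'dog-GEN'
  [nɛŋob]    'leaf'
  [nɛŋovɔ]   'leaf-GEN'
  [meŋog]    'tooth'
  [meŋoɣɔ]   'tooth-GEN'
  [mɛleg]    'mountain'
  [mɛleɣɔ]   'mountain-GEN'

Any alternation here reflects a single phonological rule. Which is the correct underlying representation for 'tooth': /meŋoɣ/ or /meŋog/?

/meŋog/

'tooth' shows [g] ~ [ɣ] at the end of the stem ([meŋog] vs [meŋoɣɔ]).
The stem 'dog' ([mɛʒiɣ], [mɛʒiɣɔ]) shows [ɣ] unchanged in both environments, so [ɣ] cannot be basic with [g] derived in isolation.
Therefore /g/ is basic and [ɣ] is derived by intervocalic spirantization (voiced stops become fricatives between vowels).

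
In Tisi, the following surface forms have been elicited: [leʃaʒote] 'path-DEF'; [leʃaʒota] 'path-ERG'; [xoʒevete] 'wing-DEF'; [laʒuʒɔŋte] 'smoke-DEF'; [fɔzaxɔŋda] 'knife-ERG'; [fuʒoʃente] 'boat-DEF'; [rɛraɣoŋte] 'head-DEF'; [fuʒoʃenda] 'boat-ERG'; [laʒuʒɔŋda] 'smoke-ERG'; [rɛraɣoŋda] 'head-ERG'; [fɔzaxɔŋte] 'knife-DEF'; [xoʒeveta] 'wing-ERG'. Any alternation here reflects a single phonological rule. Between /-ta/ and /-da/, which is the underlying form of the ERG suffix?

The ERG suffix surfaces as [-da] and [-ta], depending on the final segment of the stem.
The DEF suffix, which begins with [t], is invariant after every stem; so [t] is not altered by any rule here.
So the underlying form is /-da/, and voiced stops become voiceless after a vowel.

/-da/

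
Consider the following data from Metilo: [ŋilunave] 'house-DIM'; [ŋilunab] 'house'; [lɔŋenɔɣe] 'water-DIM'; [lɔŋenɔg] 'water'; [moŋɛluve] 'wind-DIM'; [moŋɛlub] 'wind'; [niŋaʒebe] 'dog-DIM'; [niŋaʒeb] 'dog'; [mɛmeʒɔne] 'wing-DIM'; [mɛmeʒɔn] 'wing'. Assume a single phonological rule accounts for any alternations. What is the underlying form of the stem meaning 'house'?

The stem for 'house' ends in [v] in [ŋilunave] but [b] in [ŋilunab].
But 'dog' keeps [b] in both environments ([niŋaʒebe], [niŋaʒeb]), so there is no rule changing /b/ to [v] before the DIM suffix.
Therefore /v/ is basic and [b] is derived by word-final hardening (voiced fricatives become stops word-finally).
The underlying form of 'house' is therefore /ŋilunav/.

/ŋilunav/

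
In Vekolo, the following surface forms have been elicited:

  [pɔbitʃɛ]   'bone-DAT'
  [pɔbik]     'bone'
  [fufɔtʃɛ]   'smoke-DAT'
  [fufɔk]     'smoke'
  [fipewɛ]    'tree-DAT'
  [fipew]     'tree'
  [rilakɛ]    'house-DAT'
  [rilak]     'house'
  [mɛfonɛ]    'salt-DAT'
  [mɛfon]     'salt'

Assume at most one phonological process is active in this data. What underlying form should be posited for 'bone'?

/pɔbitʃ/

'bone' shows [tʃ] ~ [k] at the end of the stem ([pɔbitʃɛ] vs [pɔbik]).
The stem 'house' ([rilakɛ], [rilak]) shows [k] unchanged in both environments, so [k] cannot be basic with [tʃ] derived before the DAT suffix.
Therefore /tʃ/ is basic and [k] is derived by depalatalization (palato-alveolar /tʃ/ becomes [k] when no front vowel follows).
Hence 'bone' is /pɔbitʃ/ underlyingly.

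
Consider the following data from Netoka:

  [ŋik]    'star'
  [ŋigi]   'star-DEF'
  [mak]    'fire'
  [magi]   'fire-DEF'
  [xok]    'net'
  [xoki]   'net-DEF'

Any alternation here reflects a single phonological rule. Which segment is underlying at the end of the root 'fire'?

/g/

'fire' shows [k] ~ [g] at the end of the stem ([mak] vs [magi]).
If /k/ were underlying and a rule turned it into [g] before the DEF suffix, 'net' would also alternate; but it has [k] in both [xok] and [xoki].
Therefore /g/ is basic and [k] is derived by word-final obstruent devoicing (voiced obstruents become voiceless word-finally).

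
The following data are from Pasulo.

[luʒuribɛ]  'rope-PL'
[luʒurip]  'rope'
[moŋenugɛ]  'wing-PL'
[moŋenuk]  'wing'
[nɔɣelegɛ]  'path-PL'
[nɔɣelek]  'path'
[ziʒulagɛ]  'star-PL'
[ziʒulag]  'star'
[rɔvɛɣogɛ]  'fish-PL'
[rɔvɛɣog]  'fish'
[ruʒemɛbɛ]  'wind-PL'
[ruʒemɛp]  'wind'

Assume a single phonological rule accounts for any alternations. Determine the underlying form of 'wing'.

/moŋenuk/

The root 'wing' surfaces as [moŋenugɛ] and [moŋenuk], with a stem-final [g] ~ [k] alternation.
Compare 'star', with invariant [g] in [ziʒulagɛ] and [ziʒulag]: an analysis with underlying /g/ and a rule producing [k] in isolation would wrongly predict alternation here too.
The underlying segment must be /k/; voiceless stops become voiced between vowels, yielding [g] there.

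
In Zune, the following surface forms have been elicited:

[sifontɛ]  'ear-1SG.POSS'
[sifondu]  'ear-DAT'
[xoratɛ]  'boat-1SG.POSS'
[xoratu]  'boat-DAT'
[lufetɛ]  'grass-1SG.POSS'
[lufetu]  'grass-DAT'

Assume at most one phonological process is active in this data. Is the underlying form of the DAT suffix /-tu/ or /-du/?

The DAT morpheme has two allomorphs, [-du] and [-tu].
By contrast the 1SG.POSS suffix keeps its initial [t] throughout — that segment must be underlying.
So the underlying form is /-du/, and voiced stops become voiceless after a vowel.

/-du/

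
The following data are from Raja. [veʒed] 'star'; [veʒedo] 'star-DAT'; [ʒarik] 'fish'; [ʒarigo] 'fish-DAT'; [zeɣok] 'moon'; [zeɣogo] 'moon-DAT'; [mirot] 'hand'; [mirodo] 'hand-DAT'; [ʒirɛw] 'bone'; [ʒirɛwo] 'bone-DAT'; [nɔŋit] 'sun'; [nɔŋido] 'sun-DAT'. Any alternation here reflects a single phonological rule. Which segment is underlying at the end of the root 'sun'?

The root 'sun' surfaces as [nɔŋit] and [nɔŋido], with a stem-final [t] ~ [d] alternation.
If /d/ were underlying and a rule turned it into [t] in isolation, 'star' would also alternate; but it has [d] in both [veʒed] and [veʒedo].
The underlying segment must be /t/; voiceless stops become voiced between vowels, yielding [d] there.

/t/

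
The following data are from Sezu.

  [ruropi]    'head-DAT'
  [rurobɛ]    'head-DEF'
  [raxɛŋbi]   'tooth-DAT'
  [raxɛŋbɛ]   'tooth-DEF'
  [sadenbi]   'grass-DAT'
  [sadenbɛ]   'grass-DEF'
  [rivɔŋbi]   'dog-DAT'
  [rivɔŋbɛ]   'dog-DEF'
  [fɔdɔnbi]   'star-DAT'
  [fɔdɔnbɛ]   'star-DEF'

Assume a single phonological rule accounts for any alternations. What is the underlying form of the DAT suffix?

The DAT morpheme has two allomorphs, [-bi] and [-pi].
By contrast the DEF suffix keeps its initial [b] throughout — that segment must be underlying.
So the underlying form is /-pi/, and voiceless stops become voiced after a nasal.

/-pi/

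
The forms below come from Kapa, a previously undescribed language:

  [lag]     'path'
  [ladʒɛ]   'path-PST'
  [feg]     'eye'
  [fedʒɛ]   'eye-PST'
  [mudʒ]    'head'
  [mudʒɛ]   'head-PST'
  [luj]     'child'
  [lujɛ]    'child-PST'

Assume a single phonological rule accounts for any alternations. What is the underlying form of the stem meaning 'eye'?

The stem for 'eye' ends in [g] in [feg] but [dʒ] in [fedʒɛ].
But 'head' keeps [dʒ] in both environments ([mudʒ], [mudʒɛ]), so there is no rule changing /dʒ/ to [g] in isolation.
The alternation reflects palatalization before a front vowel: /g/ becomes palato-alveolar [dʒ] before a front vowel. /g/ is underlying.

/feg/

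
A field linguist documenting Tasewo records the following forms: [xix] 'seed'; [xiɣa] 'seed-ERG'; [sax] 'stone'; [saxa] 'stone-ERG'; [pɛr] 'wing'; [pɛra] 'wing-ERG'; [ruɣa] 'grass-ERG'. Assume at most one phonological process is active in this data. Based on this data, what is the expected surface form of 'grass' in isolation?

The root 'seed' surfaces as [xix] and [xiɣa], with a stem-final [x] ~ [ɣ] alternation.
Compare 'stone', with invariant [x] in [sax] and [saxa]: an analysis with underlying /x/ and a rule producing [ɣ] before the ERG suffix would wrongly predict alternation here too.
The alternation reflects word-final obstruent devoicing: voiced obstruents become voiceless word-finally. /ɣ/ is underlying.
The one attested form of 'grass', [ruɣa], shows underlying /ruɣ/. Applying the same rule word-finally gives [rux].

[rux]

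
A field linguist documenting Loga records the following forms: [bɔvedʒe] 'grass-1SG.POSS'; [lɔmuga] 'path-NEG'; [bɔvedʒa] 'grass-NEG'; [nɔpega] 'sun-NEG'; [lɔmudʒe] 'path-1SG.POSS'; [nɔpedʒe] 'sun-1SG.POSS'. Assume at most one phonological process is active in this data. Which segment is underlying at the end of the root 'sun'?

'sun' shows [g] ~ [dʒ] at the end of the stem ([nɔpega] vs [nɔpedʒe]).
But 'grass' keeps [dʒ] in both environments ([bɔvedʒa], [bɔvedʒe]), so there is no rule changing /dʒ/ to [g] before the NEG suffix.
So /g/ is underlying, and a rule of palatalization before a front vowel — /g/ becomes palato-alveolar [dʒ] before a front vowel — gives [dʒ].

/g/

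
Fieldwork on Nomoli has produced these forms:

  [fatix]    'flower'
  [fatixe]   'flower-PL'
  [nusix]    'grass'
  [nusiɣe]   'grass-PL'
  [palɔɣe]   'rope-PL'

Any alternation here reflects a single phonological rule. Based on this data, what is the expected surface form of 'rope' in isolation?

The stem for 'grass' ends in [ɣ] in [nusiɣe] but [x] in [nusix].
Compare 'flower', with invariant [x] in [fatixe] and [fatix]: an analysis with underlying /x/ and a rule producing [ɣ] before the PL suffix would wrongly predict alternation here too.
The underlying segment must be /ɣ/; voiced obstruents become voiceless word-finally, yielding [x] there.
The one attested form of 'rope', [palɔɣe], shows underlying /palɔɣ/. Applying the same rule word-finally gives [palɔx].

[palɔx]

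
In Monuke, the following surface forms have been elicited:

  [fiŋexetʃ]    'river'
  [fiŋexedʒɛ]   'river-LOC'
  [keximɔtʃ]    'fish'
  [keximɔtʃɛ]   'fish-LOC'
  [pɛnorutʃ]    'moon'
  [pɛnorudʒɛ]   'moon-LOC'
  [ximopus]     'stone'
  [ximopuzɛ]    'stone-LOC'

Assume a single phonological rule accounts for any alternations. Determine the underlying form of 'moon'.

The root 'moon' surfaces as [pɛnorutʃ] and [pɛnorudʒɛ], with a stem-final [tʃ] ~ [dʒ] alternation.
Compare 'fish', with invariant [tʃ] in [keximɔtʃ] and [keximɔtʃɛ]: an analysis with underlying /tʃ/ and a rule producing [dʒ] before the LOC suffix would wrongly predict alternation here too.
Therefore /dʒ/ is basic and [tʃ] is derived by word-final obstruent devoicing (voiced obstruents become voiceless word-finally).
So 'moon' = /pɛnorudʒ/.

/pɛnorudʒ/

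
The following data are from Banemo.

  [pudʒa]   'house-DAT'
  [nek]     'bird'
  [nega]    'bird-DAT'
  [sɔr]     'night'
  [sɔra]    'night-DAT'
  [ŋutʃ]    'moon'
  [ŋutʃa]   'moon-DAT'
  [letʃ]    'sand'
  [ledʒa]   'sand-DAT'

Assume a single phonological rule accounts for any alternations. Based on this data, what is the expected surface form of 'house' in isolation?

[putʃ]

The stem for 'sand' ends in [tʃ] in [letʃ] but [dʒ] in [ledʒa].
If /tʃ/ were underlying and a rule turned it into [dʒ] before the DAT suffix, 'moon' would also alternate; but it has [tʃ] in both [ŋutʃ] and [ŋutʃa].
The underlying segment must be /dʒ/; voiced obstruents become voiceless word-finally, yielding [tʃ] there.
The one attested form of 'house', [pudʒa], shows underlying /pudʒ/. Applying the same rule word-finally gives [putʃ].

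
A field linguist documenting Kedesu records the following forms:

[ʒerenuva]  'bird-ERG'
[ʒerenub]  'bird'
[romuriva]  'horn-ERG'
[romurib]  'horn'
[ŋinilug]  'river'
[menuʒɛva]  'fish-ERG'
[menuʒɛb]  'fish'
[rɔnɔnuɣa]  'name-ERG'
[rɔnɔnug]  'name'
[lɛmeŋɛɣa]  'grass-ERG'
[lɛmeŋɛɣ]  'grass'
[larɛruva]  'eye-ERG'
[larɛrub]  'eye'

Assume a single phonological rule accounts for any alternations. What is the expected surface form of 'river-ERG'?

The stem for 'name' ends in [ɣ] in [rɔnɔnuɣa] but [g] in [rɔnɔnug].
Compare 'grass', with invariant [ɣ] in [lɛmeŋɛɣa] and [lɛmeŋɛɣ]: an analysis with underlying /ɣ/ and a rule producing [g] in isolation would wrongly predict alternation here too.
The underlying segment must be /g/; voiced stops become fricatives between vowels, yielding [ɣ] there.
From [ŋinilug] the stem 'river' is /ŋinilug/; between vowels this yields [ŋiniluɣa].

[ŋiniluɣa]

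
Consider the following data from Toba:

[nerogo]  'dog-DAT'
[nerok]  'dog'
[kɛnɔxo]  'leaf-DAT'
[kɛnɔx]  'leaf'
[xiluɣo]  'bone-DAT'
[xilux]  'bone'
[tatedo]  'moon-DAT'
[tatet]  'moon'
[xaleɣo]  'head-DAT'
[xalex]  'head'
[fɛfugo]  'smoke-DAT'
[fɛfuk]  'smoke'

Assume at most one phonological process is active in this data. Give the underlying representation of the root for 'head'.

The stem for 'head' ends in [ɣ] in [xaleɣo] but [x] in [xalex].
But 'leaf' keeps [x] in both environments ([kɛnɔxo], [kɛnɔx]), so there is no rule changing /x/ to [ɣ] before the DAT suffix.
The alternation reflects word-final obstruent devoicing: voiced obstruents become voiceless word-finally. /ɣ/ is underlying.

/xaleɣ/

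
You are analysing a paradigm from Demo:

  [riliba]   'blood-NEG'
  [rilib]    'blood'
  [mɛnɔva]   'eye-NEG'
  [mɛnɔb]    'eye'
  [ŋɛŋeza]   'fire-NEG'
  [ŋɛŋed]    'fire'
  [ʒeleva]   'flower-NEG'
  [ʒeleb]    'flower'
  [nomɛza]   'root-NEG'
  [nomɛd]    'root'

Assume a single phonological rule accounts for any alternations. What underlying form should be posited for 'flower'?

The stem for 'flower' ends in [v] in [ʒeleva] but [b] in [ʒeleb].
If /b/ were underlying and a rule turned it into [v] before the NEG suffix, 'blood' would also alternate; but it has [b] in both [riliba] and [rilib].
The alternation reflects word-final hardening: voiced fricatives become stops word-finally. /v/ is underlying.
The underlying form of 'flower' is therefore /ʒelev/.

/ʒelev/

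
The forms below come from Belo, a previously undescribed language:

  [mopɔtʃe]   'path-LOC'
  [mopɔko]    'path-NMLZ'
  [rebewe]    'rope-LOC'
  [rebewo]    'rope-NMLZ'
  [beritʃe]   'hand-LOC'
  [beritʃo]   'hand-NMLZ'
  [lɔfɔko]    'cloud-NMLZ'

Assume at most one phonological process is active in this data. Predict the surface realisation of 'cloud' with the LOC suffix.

In [mopɔtʃe] and [mopɔko] the final segment of 'path' alternates: [tʃ] ~ [k].
But 'hand' keeps [tʃ] in both environments ([beritʃe], [beritʃo]), so there is no rule changing /tʃ/ to [k] before the NMLZ suffix.
So /k/ is underlying, and a rule of palatalization before a front vowel — /k/ becomes palato-alveolar [tʃ] before a front vowel — gives [tʃ].
From [lɔfɔko] the stem 'cloud' is /lɔfɔk/; before a front vowel this yields [lɔfɔtʃe].

[lɔfɔtʃe]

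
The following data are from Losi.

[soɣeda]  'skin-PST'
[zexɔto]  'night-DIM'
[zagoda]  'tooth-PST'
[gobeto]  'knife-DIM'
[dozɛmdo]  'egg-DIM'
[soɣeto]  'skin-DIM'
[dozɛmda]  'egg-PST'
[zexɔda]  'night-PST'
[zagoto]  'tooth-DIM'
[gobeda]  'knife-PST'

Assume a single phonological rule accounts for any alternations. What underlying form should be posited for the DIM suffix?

The DIM suffix surfaces as [-do] and [-to], depending on the final segment of the stem.
The PST suffix, which begins with [d], is invariant after every stem; so [d] is not altered by any rule here.
So the underlying form is /-to/, and voiceless stops become voiced after a nasal.

/-to/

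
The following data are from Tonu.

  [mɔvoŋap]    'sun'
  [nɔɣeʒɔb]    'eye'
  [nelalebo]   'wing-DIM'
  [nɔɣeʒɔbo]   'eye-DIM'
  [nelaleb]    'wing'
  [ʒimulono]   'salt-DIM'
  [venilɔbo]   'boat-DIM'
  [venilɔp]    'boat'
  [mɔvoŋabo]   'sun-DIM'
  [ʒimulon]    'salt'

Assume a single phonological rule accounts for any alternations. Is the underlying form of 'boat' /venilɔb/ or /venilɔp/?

/venilɔp/

In [venilɔp] and [venilɔbo] the final segment of 'boat' alternates: [p] ~ [b].
Compare 'eye', with invariant [b] in [nɔɣeʒɔb] and [nɔɣeʒɔbo]: an analysis with underlying /b/ and a rule producing [p] in isolation would wrongly predict alternation here too.
The alternation reflects intervocalic voicing: voiceless stops become voiced between vowels. /p/ is underlying.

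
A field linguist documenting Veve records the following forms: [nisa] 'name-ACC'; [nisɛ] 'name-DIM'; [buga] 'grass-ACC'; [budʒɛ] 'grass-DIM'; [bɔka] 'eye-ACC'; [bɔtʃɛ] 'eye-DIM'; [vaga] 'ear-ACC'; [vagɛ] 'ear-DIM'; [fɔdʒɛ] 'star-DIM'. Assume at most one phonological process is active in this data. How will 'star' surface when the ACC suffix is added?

In [buga] and [budʒɛ] the final segment of 'grass' alternates: [g] ~ [dʒ].
But 'ear' keeps [g] in both environments ([vaga], [vagɛ]), so there is no rule changing /g/ to [dʒ] before the DIM suffix.
The alternation reflects depalatalization: palato-alveolar /tʃ/ and /dʒ/ become [k] and [g] when no front vowel follows. /dʒ/ is underlying.
From [fɔdʒɛ] the stem 'star' is /fɔdʒ/; when no front vowel follows this yields [fɔga].

[fɔga]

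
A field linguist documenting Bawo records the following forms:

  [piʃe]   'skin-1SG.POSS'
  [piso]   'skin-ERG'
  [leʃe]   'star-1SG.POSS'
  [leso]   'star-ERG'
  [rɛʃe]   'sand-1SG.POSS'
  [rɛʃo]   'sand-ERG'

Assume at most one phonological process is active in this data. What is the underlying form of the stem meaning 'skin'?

/pis/

The stem for 'skin' ends in [ʃ] in [piʃe] but [s] in [piso].
But 'sand' keeps [ʃ] in both environments ([rɛʃe], [rɛʃo]), so there is no rule changing /ʃ/ to [s] before the ERG suffix.
The alternation reflects palatalization before a front vowel: /s/ becomes palato-alveolar [ʃ] before a front vowel. /s/ is underlying.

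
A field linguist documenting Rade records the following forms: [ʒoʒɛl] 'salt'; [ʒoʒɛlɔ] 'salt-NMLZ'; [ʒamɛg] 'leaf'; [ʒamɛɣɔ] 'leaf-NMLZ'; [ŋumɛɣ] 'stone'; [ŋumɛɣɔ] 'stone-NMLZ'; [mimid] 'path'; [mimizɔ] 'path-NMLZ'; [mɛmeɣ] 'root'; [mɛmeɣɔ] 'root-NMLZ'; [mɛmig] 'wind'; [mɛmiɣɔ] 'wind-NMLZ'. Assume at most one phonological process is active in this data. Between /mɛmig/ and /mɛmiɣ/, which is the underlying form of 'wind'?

The stem for 'wind' ends in [g] in [mɛmig] but [ɣ] in [mɛmiɣɔ].
Compare 'root', with invariant [ɣ] in [mɛmeɣ] and [mɛmeɣɔ]: an analysis with underlying /ɣ/ and a rule producing [g] in isolation would wrongly predict alternation here too.
So /g/ is underlying, and a rule of intervocalic spirantization — voiced stops become fricatives between vowels — gives [ɣ].

/mɛmig/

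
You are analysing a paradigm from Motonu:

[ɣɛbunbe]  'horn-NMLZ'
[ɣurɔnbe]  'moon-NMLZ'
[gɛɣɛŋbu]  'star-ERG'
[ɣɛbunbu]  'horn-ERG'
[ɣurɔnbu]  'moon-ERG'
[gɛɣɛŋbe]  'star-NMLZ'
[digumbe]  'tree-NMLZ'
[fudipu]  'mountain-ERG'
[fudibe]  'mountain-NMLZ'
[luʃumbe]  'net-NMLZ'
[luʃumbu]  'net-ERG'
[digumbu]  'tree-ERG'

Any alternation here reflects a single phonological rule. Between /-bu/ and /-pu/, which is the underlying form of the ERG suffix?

The ERG suffix surfaces as [-bu] and [-pu], depending on the final segment of the stem.
The NMLZ suffix, which begins with [b], is invariant after every stem; so [b] is not altered by any rule here.
The ERG suffix is therefore /-pu/ underlyingly, with post-nasal voicing: voiceless stops become voiced after a nasal.

/-pu/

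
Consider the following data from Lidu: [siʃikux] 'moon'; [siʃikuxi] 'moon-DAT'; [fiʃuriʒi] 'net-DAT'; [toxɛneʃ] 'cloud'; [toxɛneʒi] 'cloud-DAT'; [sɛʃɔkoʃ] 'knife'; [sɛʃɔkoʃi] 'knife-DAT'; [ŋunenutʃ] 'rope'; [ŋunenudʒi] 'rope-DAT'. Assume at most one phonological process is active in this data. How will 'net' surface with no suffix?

[fiʃuriʃ]

'cloud' shows [ʃ] ~ [ʒ] at the end of the stem ([toxɛneʃ] vs [toxɛneʒi]).
The stem 'knife' ([sɛʃɔkoʃ], [sɛʃɔkoʃi]) shows [ʃ] unchanged in both environments, so [ʃ] cannot be basic with [ʒ] derived before the DAT suffix.
Therefore /ʒ/ is basic and [ʃ] is derived by word-final obstruent devoicing (voiced obstruents become voiceless word-finally).
The one attested form of 'net', [fiʃuriʒi], shows underlying /fiʃuriʒ/. Applying the same rule word-finally gives [fiʃuriʃ].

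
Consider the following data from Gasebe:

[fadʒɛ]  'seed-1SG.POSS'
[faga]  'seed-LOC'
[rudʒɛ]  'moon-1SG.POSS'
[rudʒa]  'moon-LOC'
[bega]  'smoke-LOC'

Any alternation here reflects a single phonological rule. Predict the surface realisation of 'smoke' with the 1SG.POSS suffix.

'seed' shows [dʒ] ~ [g] at the end of the stem ([fadʒɛ] vs [faga]).
The stem 'moon' ([rudʒɛ], [rudʒa]) shows [dʒ] unchanged in both environments, so [dʒ] cannot be basic with [g] derived before the LOC suffix.
So /g/ is underlying, and a rule of palatalization before a front vowel — /g/ becomes palato-alveolar [dʒ] before a front vowel — gives [dʒ].
From [bega] the stem 'smoke' is /beg/; before a front vowel this yields [bedʒɛ].

[bedʒɛ]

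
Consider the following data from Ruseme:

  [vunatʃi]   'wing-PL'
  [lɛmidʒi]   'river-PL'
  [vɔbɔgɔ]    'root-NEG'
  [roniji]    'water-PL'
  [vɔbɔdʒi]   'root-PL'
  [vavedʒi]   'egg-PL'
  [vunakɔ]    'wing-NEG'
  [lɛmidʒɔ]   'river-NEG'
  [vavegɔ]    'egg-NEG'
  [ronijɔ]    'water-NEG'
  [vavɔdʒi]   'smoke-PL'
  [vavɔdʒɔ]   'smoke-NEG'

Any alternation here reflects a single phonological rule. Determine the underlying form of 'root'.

In [vɔbɔgɔ] and [vɔbɔdʒi] the final segment of 'root' alternates: [g] ~ [dʒ].
The stem 'smoke' ([vavɔdʒɔ], [vavɔdʒi]) shows [dʒ] unchanged in both environments, so [dʒ] cannot be basic with [g] derived before the NEG suffix.
Therefore /g/ is basic and [dʒ] is derived by palatalization before a front vowel (/k/ and /g/ become palato-alveolar [tʃ] and [dʒ] before a front vowel).
So 'root' = /vɔbɔg/.

/vɔbɔg/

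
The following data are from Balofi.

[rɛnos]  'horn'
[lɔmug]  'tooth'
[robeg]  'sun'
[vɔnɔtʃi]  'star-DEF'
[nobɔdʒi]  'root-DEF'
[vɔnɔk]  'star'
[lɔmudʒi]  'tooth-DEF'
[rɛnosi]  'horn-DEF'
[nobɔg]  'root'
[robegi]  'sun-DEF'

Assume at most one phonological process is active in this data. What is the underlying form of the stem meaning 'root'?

/nobɔdʒ/

In [nobɔdʒi] and [nobɔg] the final segment of 'root' alternates: [dʒ] ~ [g].
But 'sun' keeps [g] in both environments ([robegi], [robeg]), so there is no rule changing /g/ to [dʒ] before the DEF suffix.
So /dʒ/ is underlying, and a rule of depalatalization — palato-alveolar /tʃ/ and /dʒ/ become [k] and [g] when no front vowel follows — gives [g].
The underlying form of 'root' is therefore /nobɔdʒ/.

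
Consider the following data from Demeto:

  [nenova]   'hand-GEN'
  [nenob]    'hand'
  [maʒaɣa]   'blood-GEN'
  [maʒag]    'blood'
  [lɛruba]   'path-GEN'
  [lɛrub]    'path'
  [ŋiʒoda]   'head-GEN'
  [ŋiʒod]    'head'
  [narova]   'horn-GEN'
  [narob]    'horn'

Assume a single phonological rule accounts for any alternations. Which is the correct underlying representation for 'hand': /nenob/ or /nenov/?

In [nenova] and [nenob] the final segment of 'hand' alternates: [v] ~ [b].
If /b/ were underlying and a rule turned it into [v] before the GEN suffix, 'path' would also alternate; but it has [b] in both [lɛruba] and [lɛrub].
The alternation reflects word-final hardening: voiced fricatives become stops word-finally. /v/ is underlying.

/nenov/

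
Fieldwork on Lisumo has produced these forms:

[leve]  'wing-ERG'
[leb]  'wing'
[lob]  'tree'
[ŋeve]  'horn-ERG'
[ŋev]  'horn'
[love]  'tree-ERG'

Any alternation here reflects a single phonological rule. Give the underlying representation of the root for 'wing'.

/leb/

'wing' shows [b] ~ [v] at the end of the stem ([leb] vs [leve]).
But 'horn' keeps [v] in both environments ([ŋev], [ŋeve]), so there is no rule changing /v/ to [b] in isolation.
The alternation reflects intervocalic spirantization: voiced stops become fricatives between vowels. /b/ is underlying.
So 'wing' = /leb/.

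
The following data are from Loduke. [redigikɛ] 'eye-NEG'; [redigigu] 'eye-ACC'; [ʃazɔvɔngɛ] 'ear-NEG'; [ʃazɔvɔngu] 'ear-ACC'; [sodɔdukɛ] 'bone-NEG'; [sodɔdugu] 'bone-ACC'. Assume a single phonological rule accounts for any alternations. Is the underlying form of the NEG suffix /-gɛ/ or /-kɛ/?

/-kɛ/

The NEG morpheme has two allomorphs, [-gɛ] and [-kɛ].
The ACC suffix, which begins with [g], is invariant after every stem; so [g] is not altered by any rule here.
So the underlying form is /-kɛ/, and voiceless stops become voiced after a nasal.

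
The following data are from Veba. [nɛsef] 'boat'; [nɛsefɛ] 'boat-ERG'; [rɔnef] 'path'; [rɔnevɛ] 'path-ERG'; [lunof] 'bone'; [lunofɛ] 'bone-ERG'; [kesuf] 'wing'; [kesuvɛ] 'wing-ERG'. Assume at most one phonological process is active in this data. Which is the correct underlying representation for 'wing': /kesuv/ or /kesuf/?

'wing' shows [f] ~ [v] at the end of the stem ([kesuf] vs [kesuvɛ]).
Compare 'boat', with invariant [f] in [nɛsef] and [nɛsefɛ]: an analysis with underlying /f/ and a rule producing [v] before the ERG suffix would wrongly predict alternation here too.
So /v/ is underlying, and a rule of word-final obstruent devoicing — voiced obstruents become voiceless word-finally — gives [f].

/kesuv/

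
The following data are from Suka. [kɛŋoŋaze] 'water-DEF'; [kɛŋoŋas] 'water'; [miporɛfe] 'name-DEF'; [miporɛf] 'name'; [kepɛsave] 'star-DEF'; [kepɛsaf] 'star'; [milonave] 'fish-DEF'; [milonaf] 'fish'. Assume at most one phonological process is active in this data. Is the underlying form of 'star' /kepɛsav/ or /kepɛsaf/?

The stem for 'star' ends in [v] in [kepɛsave] but [f] in [kepɛsaf].
But 'name' keeps [f] in both environments ([miporɛfe], [miporɛf]), so there is no rule changing /f/ to [v] before the DEF suffix.
The underlying segment must be /v/; voiced obstruents become voiceless word-finally, yielding [f] there.

/kepɛsav/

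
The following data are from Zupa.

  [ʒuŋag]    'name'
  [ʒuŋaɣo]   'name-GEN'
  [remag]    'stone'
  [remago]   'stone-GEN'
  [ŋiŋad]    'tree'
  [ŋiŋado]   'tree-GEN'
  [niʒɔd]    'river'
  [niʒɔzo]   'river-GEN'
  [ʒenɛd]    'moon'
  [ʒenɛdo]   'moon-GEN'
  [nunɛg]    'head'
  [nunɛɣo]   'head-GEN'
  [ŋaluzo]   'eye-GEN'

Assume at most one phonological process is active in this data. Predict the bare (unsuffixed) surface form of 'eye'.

[ŋalud]

In [niʒɔd] and [niʒɔzo] the final segment of 'river' alternates: [d] ~ [z].
If /d/ were underlying and a rule turned it into [z] before the GEN suffix, 'tree' would also alternate; but it has [d] in both [ŋiŋad] and [ŋiŋado].
Therefore /z/ is basic and [d] is derived by word-final hardening (voiced fricatives become stops word-finally).
The one attested form of 'eye', [ŋaluzo], shows underlying /ŋaluz/. Applying the same rule word-finally gives [ŋalud].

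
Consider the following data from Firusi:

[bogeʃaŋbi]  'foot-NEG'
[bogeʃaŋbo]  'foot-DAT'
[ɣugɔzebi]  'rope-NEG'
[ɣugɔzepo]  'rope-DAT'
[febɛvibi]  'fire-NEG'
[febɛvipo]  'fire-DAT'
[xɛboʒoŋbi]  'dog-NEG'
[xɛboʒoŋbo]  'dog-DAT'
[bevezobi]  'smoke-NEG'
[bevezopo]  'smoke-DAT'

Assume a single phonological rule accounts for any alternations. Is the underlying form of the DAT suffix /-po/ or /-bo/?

The DAT morpheme has two allomorphs, [-bo] and [-po].
By contrast the NEG suffix keeps its initial [b] throughout — that segment must be underlying.
The DAT suffix is therefore /-po/ underlyingly, with post-nasal voicing: voiceless stops become voiced after a nasal.

/-po/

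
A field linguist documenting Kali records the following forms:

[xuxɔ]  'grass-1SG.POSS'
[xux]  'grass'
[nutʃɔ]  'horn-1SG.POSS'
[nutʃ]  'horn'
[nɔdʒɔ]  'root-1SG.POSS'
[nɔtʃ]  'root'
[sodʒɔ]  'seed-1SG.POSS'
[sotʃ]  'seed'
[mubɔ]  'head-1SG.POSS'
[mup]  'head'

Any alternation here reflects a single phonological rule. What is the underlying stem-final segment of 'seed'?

'seed' shows [dʒ] ~ [tʃ] at the end of the stem ([sodʒɔ] vs [sotʃ]).
The stem 'horn' ([nutʃɔ], [nutʃ]) shows [tʃ] unchanged in both environments, so [tʃ] cannot be basic with [dʒ] derived before the 1SG.POSS suffix.
The alternation reflects word-final obstruent devoicing: voiced obstruents become voiceless word-finally. /dʒ/ is underlying.

/dʒ/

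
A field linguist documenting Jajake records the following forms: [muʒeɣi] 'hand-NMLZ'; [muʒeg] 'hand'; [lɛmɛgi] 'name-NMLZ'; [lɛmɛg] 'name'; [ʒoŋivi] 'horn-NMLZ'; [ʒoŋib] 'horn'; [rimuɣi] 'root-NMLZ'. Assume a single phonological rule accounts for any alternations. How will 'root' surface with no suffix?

[rimug]

The root 'hand' surfaces as [muʒeɣi] and [muʒeg], with a stem-final [ɣ] ~ [g] alternation.
The stem 'name' ([lɛmɛgi], [lɛmɛg]) shows [g] unchanged in both environments, so [g] cannot be basic with [ɣ] derived before the NMLZ suffix.
The underlying segment must be /ɣ/; voiced fricatives become stops word-finally, yielding [g] there.
From [rimuɣi] the stem 'root' is /rimuɣ/; word-finally this yields [rimug].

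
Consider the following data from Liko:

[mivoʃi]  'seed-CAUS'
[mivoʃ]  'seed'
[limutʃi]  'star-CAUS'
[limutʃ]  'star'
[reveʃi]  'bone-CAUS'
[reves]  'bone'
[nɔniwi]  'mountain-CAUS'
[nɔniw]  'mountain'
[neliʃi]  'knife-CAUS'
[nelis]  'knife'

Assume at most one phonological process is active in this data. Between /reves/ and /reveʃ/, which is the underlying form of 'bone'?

The stem for 'bone' ends in [ʃ] in [reveʃi] but [s] in [reves].
But 'seed' keeps [ʃ] in both environments ([mivoʃi], [mivoʃ]), so there is no rule changing /ʃ/ to [s] in isolation.
So /s/ is underlying, and a rule of palatalization before a front vowel — /s/ becomes palato-alveolar [ʃ] before a front vowel — gives [ʃ].

/reves/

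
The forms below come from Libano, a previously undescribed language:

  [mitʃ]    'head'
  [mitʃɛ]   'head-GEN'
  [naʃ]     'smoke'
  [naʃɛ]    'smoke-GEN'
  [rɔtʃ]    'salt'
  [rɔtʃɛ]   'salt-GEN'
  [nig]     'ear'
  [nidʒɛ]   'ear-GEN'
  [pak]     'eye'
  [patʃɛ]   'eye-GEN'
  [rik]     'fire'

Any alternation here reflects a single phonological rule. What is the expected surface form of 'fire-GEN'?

[ritʃɛ]

The stem for 'eye' ends in [k] in [pak] but [tʃ] in [patʃɛ].
The stem 'head' ([mitʃ], [mitʃɛ]) shows [tʃ] unchanged in both environments, so [tʃ] cannot be basic with [k] derived in isolation.
The underlying segment must be /k/; /k/ and /g/ become palato-alveolar [tʃ] and [dʒ] before a front vowel, yielding [tʃ] there.
From [rik] the stem 'fire' is /rik/; before a front vowel this yields [ritʃɛ].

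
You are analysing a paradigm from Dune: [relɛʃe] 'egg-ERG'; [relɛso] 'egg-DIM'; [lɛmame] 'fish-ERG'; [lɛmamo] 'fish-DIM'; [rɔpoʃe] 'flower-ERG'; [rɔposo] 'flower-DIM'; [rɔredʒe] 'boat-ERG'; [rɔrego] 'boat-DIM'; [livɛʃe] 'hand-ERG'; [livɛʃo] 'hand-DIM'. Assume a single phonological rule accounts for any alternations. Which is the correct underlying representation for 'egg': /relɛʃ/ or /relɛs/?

/relɛs/

The stem for 'egg' ends in [ʃ] in [relɛʃe] but [s] in [relɛso].
The stem 'hand' ([livɛʃe], [livɛʃo]) shows [ʃ] unchanged in both environments, so [ʃ] cannot be basic with [s] derived before the DIM suffix.
So /s/ is underlying, and a rule of palatalization before a front vowel — /g/ and /s/ become palato-alveolar [dʒ] and [ʃ] before a front vowel — gives [ʃ].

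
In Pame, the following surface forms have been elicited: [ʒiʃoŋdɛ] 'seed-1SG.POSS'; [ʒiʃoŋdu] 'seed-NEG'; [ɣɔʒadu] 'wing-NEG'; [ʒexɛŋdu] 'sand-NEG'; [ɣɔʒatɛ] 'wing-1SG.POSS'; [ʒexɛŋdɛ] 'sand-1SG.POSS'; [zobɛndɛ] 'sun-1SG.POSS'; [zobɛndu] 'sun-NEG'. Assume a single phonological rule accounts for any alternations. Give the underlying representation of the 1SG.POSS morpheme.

The 1SG.POSS morpheme has two allomorphs, [-dɛ] and [-tɛ].
The NEG suffix, which begins with [d], is invariant after every stem; so [d] is not altered by any rule here.
The 1SG.POSS suffix is therefore /-tɛ/ underlyingly, with post-nasal voicing: voiceless stops become voiced after a nasal.

/-tɛ/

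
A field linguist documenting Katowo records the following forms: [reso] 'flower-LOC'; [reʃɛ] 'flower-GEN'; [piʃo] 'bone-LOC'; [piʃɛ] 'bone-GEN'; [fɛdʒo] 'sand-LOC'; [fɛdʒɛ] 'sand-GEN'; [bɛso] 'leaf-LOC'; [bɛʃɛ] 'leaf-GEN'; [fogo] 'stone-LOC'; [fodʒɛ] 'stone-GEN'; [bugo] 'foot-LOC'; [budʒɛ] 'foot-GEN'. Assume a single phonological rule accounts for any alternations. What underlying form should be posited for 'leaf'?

'leaf' shows [s] ~ [ʃ] at the end of the stem ([bɛso] vs [bɛʃɛ]).
The stem 'bone' ([piʃo], [piʃɛ]) shows [ʃ] unchanged in both environments, so [ʃ] cannot be basic with [s] derived before the LOC suffix.
So /s/ is underlying, and a rule of palatalization before a front vowel — /g/ and /s/ become palato-alveolar [dʒ] and [ʃ] before a front vowel — gives [ʃ].

/bɛs/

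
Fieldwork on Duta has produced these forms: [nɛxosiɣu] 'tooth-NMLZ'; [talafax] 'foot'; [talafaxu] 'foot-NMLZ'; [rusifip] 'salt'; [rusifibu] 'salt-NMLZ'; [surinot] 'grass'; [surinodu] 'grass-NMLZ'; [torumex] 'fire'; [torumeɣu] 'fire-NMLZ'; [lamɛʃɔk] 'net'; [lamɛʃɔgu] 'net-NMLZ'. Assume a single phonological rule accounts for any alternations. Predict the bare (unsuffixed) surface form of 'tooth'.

[nɛxosix]

The stem for 'fire' ends in [x] in [torumex] but [ɣ] in [torumeɣu].
If /x/ were underlying and a rule turned it into [ɣ] before the NMLZ suffix, 'foot' would also alternate; but it has [x] in both [talafax] and [talafaxu].
The alternation reflects word-final obstruent devoicing: voiced obstruents become voiceless word-finally. /ɣ/ is underlying.
From [nɛxosiɣu] the stem 'tooth' is /nɛxosiɣ/; word-finally this yields [nɛxosix].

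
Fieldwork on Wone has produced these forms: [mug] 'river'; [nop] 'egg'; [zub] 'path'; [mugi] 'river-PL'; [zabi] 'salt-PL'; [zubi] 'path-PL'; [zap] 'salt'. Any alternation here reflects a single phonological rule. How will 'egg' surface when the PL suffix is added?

[nobi]

The stem for 'salt' ends in [b] in [zabi] but [p] in [zap].
Compare 'path', with invariant [b] in [zubi] and [zub]: an analysis with underlying /b/ and a rule producing [p] in isolation would wrongly predict alternation here too.
So /p/ is underlying, and a rule of intervocalic voicing — voiceless stops become voiced between vowels — gives [b].
The one attested form of 'egg', [nop], shows underlying /nop/. Applying the same rule between vowels gives [nobi].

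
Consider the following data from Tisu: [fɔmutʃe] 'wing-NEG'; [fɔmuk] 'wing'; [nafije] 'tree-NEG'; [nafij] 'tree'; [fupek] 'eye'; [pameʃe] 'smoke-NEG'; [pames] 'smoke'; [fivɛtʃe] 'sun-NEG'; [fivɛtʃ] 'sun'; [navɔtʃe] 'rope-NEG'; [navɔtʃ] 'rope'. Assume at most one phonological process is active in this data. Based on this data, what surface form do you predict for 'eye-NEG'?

In [fɔmutʃe] and [fɔmuk] the final segment of 'wing' alternates: [tʃ] ~ [k].
But 'rope' keeps [tʃ] in both environments ([navɔtʃe], [navɔtʃ]), so there is no rule changing /tʃ/ to [k] in isolation.
The alternation reflects palatalization before a front vowel: /k/ and /s/ become palato-alveolar [tʃ] and [ʃ] before a front vowel. /k/ is underlying.
The one attested form of 'eye', [fupek], shows underlying /fupek/. Applying the same rule before a front vowel gives [fupetʃe].

[fupetʃe]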